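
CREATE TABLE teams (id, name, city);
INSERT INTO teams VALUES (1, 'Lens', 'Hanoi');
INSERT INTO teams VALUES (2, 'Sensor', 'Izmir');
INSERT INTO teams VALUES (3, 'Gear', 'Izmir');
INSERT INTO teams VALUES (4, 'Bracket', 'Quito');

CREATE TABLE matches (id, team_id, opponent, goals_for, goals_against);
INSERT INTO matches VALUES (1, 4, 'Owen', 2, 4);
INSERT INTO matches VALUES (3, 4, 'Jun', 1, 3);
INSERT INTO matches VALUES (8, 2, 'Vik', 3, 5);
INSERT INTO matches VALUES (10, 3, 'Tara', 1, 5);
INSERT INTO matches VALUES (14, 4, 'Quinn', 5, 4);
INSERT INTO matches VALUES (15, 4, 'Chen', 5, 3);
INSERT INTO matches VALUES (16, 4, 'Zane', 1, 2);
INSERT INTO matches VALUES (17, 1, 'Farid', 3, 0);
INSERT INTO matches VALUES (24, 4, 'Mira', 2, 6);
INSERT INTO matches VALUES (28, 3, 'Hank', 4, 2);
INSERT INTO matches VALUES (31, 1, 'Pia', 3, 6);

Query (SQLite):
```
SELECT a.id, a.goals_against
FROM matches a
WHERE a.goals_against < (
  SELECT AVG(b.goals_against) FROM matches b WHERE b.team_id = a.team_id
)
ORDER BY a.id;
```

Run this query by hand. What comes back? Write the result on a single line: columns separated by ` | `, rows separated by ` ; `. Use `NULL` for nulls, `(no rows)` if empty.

3 | 3 ; 15 | 3 ; 16 | 2 ; 17 | 0 ; 28 | 2

For each matches row a, compute AVG(goals_against) over rows sharing a.team_id.
Keep row a if a.goals_against < that per-group AVG.
  team_id=1: AVG(goals_against) = 3.0
  team_id=2: AVG(goals_against) = 5.0
  team_id=3: AVG(goals_against) = 3.5
  team_id=4: AVG(goals_against) = 3.666667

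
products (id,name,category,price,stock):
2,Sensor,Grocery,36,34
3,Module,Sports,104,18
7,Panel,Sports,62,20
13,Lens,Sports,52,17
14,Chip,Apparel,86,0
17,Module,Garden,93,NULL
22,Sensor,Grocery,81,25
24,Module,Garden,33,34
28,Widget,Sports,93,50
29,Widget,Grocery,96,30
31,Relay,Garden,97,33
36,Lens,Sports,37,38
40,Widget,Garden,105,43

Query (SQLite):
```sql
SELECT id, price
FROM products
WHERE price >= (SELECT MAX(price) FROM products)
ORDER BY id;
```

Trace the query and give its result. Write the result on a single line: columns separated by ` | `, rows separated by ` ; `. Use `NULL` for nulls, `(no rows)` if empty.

Scalar subquery: MAX(price) over all products rows = 105.
Keep rows where price >= that value.

40 | 105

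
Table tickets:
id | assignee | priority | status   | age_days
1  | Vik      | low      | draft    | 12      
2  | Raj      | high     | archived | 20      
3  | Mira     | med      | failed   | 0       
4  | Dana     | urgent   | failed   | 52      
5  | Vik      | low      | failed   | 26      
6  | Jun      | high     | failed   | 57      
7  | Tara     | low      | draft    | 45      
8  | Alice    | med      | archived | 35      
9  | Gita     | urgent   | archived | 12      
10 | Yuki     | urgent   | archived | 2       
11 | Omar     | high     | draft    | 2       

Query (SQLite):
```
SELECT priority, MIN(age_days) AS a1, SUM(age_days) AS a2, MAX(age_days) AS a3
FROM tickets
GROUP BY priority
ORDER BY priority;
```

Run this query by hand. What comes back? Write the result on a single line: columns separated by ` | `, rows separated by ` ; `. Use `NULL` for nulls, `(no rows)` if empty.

Group tickets by priority.
Per group compute: MIN(age_days), SUM(age_days), MAX(age_days).
  high: ids {2, 6, 11} → MIN(age_days)=2, SUM(age_days)=79, MAX(age_days)=57
  low: ids {1, 5, 7} → MIN(age_days)=12, SUM(age_days)=83, MAX(age_days)=45
  med: ids {3, 8} → MIN(age_days)=0, SUM(age_days)=35, MAX(age_days)=35
  urgent: ids {4, 9, 10} → MIN(age_days)=2, SUM(age_days)=66, MAX(age_days)=52

high | 2 | 79 | 57 ; low | 12 | 83 | 45 ; med | 0 | 35 | 35 ; urgent | 2 | 66 | 52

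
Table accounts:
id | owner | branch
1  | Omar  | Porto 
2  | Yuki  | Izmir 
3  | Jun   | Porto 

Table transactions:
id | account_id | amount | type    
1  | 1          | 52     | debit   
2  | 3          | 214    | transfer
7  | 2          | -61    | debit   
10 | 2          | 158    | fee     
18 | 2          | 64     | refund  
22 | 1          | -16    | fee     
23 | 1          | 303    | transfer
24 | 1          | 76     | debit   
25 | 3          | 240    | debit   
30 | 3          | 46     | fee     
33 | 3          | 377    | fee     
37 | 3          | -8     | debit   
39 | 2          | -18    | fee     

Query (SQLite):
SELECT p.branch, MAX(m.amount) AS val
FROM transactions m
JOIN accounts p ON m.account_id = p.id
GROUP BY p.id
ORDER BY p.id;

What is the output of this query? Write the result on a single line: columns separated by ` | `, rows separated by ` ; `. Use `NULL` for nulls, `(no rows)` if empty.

Join each transactions row to its accounts via account_id.
Group joined rows by accounts.id; compute MAX(m.amount) per group.
  1: ids {1, 22, 23, 24} → MAX(m.amount)=303
  2: ids {7, 10, 18, 39} → MAX(m.amount)=158
  3: ids {2, 25, 30, 33, 37} → MAX(m.amount)=377

Porto | 303 ; Izmir | 158 ; Porto | 377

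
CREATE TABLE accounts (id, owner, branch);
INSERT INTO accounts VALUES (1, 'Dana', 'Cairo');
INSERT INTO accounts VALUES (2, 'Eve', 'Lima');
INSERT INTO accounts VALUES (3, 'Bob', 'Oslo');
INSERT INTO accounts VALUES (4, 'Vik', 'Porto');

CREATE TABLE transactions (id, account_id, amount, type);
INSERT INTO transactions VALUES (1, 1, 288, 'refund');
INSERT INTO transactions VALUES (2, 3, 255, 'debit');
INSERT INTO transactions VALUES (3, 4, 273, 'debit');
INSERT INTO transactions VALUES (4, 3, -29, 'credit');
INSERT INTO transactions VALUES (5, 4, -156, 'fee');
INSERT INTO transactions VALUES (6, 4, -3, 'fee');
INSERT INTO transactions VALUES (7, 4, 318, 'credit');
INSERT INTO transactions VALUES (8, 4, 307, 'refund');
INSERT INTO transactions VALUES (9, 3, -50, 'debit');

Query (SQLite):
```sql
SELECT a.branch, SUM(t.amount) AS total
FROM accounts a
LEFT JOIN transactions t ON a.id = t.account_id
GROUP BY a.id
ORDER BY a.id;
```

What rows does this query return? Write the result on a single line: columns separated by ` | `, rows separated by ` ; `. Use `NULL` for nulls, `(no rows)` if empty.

Cairo | 288 ; Lima | NULL ; Oslo | 176 ; Porto | 739

LEFT JOIN keeps every accounts row; unmatched ones get NULL for transactions columns.
Group by accounts.id and compute SUM(t.amount). SUM over an all-NULL group is NULL.
  1: ids {1} → SUM(t.amount)=288
  2: ids {—} → SUM(t.amount)=NULL
  3: ids {2, 4, 9} → SUM(t.amount)=176
  4: ids {3, 5, 6, 7, 8} → SUM(t.amount)=739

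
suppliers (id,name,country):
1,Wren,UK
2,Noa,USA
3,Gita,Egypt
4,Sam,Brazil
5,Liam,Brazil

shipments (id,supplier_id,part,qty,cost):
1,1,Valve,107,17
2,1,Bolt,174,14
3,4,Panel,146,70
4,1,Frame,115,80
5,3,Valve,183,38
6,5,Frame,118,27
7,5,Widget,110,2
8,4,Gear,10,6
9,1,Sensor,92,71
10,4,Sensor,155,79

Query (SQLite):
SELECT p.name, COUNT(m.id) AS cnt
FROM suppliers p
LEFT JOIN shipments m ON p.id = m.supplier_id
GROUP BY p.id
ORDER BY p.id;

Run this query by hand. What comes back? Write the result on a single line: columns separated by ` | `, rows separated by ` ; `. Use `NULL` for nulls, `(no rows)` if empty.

Wren | 4 ; Noa | 0 ; Gita | 1 ; Sam | 3 ; Liam | 2

LEFT JOIN keeps every suppliers row; unmatched ones get NULL for shipments columns.
Group by suppliers.id and compute COUNT(m.id). COUNT(col) of an all-NULL group is 0.
  1: ids {1, 2, 4, 9} → COUNT(m.id)=4
  2: ids {—} → COUNT(m.id)=0
  3: ids {5} → COUNT(m.id)=1
  4: ids {3, 8, 10} → COUNT(m.id)=3
  5: ids {6, 7} → COUNT(m.id)=2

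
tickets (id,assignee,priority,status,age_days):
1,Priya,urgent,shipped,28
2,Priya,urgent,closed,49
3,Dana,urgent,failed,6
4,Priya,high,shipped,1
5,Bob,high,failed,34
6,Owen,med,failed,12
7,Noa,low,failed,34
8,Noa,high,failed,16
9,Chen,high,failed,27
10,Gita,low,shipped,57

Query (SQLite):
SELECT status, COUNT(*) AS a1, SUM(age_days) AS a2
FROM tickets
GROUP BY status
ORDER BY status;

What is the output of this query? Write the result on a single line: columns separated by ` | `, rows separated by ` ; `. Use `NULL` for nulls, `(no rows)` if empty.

Group tickets by status.
Per group compute: COUNT(*), SUM(age_days).
  closed: ids {2} → COUNT(*)=1, SUM(age_days)=49
  failed: ids {3, 5, 6, 7, 8, 9} → COUNT(*)=6, SUM(age_days)=129
  shipped: ids {1, 4, 10} → COUNT(*)=3, SUM(age_days)=86

closed | 1 | 49 ; failed | 6 | 129 ; shipped | 3 | 86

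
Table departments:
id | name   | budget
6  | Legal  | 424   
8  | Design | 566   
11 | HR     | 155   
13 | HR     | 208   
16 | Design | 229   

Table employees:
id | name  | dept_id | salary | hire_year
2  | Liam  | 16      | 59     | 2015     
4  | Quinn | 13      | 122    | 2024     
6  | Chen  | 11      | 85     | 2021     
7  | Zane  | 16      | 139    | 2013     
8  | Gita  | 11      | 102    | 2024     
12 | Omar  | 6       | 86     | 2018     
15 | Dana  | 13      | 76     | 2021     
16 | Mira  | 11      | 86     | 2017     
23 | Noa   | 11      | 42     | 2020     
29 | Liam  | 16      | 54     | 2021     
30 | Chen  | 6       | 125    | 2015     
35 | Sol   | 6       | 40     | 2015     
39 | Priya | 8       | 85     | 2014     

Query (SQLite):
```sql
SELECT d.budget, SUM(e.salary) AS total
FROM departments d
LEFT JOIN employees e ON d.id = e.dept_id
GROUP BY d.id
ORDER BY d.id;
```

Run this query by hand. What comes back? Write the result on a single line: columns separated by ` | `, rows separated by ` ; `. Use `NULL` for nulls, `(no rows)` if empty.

424 | 251 ; 566 | 85 ; 155 | 315 ; 208 | 198 ; 229 | 252

LEFT JOIN keeps every departments row; unmatched ones get NULL for employees columns.
Group by departments.id and compute SUM(e.salary). SUM over an all-NULL group is NULL.
  6: ids {12, 30, 35} → SUM(e.salary)=251
  8: ids {39} → SUM(e.salary)=85
  11: ids {6, 8, 16, 23} → SUM(e.salary)=315
  13: ids {4, 15} → SUM(e.salary)=198
  16: ids {2, 7, 29} → SUM(e.salary)=252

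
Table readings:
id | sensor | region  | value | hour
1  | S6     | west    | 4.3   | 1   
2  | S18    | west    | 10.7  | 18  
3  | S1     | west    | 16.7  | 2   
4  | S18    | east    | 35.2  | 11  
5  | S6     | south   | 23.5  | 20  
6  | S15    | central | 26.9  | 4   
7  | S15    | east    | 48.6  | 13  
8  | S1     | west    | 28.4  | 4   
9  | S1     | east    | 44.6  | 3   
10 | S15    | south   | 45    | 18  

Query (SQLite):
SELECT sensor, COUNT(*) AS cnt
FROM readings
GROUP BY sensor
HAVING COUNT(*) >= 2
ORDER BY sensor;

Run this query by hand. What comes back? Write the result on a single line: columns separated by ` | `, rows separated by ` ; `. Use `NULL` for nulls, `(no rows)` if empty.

Partition readings by sensor; compute COUNT(*) within each group.
HAVING: keep groups with count ≥ 2.
  S1: ids {3, 8, 9} → COUNT(*)=3
  S15: ids {6, 7, 10} → COUNT(*)=3
  S18: ids {2, 4} → COUNT(*)=2
  S6: ids {1, 5} → COUNT(*)=2

S1 | 3 ; S15 | 3 ; S18 | 2 ; S6 | 2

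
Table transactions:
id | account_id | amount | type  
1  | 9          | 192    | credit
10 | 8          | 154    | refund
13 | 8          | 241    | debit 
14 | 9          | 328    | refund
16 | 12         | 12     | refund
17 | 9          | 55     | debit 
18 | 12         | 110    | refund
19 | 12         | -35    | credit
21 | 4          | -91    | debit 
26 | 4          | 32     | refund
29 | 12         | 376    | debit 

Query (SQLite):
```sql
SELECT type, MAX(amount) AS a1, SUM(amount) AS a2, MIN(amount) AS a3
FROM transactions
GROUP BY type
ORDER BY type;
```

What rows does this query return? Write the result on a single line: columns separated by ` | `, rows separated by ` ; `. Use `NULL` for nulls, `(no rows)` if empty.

credit | 192 | 157 | -35 ; debit | 376 | 581 | -91 ; refund | 328 | 636 | 12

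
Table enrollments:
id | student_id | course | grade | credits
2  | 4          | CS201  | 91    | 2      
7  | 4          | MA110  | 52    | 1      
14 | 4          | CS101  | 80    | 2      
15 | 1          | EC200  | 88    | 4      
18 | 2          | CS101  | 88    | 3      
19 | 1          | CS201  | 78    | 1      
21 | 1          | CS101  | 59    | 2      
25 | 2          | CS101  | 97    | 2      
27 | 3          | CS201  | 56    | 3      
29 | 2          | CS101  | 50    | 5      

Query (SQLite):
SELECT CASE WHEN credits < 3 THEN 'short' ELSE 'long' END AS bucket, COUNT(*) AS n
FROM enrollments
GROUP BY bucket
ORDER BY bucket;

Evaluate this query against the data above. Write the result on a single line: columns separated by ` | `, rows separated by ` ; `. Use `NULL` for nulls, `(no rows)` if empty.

Bucket rows by credits < 3 → 'short' else 'long'; count each bucket.

long | 4 ; short | 6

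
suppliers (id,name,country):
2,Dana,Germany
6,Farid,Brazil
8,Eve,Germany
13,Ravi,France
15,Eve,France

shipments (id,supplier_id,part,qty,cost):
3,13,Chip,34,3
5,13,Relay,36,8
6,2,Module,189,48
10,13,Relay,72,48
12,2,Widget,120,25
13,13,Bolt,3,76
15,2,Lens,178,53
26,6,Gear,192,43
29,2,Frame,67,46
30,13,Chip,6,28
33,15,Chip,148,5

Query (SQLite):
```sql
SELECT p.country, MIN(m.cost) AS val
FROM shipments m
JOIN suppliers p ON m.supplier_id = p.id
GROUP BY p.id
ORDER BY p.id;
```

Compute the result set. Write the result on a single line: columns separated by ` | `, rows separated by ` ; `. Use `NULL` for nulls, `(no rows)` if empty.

Join each shipments row to its suppliers via supplier_id.
Group joined rows by suppliers.id; compute MIN(m.cost) per group.
  2: ids {6, 12, 15, 29} → MIN(m.cost)=25
  6: ids {26} → MIN(m.cost)=43
  13: ids {3, 5, 10, 13, 30} → MIN(m.cost)=3
  15: ids {33} → MIN(m.cost)=5

Germany | 25 ; Brazil | 43 ; France | 3 ; France | 5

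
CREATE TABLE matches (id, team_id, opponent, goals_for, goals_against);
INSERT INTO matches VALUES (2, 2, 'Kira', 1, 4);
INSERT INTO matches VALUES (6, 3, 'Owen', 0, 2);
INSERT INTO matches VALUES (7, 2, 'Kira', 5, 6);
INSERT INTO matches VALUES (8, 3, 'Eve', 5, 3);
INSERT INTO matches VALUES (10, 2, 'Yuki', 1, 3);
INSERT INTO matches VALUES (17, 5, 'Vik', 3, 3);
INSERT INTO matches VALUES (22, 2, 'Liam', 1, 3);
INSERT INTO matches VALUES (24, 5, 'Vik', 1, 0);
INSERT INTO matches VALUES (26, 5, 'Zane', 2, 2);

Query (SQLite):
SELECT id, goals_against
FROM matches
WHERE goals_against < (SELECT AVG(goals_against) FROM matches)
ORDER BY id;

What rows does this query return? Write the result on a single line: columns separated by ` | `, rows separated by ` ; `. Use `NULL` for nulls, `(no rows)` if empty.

Scalar subquery: AVG(goals_against) over all matches rows = 2.888889 (≈; comparison uses full precision).
Keep rows where goals_against < that value.

6 | 2 ; 24 | 0 ; 26 | 2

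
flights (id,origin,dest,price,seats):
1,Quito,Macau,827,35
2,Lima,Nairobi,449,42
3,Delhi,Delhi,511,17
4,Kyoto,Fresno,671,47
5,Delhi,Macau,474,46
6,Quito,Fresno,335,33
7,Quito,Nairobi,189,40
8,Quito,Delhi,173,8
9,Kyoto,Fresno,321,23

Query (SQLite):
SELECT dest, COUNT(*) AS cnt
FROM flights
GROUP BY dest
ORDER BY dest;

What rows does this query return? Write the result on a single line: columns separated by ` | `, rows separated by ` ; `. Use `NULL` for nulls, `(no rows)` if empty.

Delhi | 2 ; Fresno | 3 ; Macau | 2 ; Nairobi | 2

Partition flights by dest; compute COUNT(*) within each group.
  Delhi: ids {3, 8} → COUNT(*)=2
  Fresno: ids {4, 6, 9} → COUNT(*)=3
  Macau: ids {1, 5} → COUNT(*)=2
  Nairobi: ids {2, 7} → COUNT(*)=2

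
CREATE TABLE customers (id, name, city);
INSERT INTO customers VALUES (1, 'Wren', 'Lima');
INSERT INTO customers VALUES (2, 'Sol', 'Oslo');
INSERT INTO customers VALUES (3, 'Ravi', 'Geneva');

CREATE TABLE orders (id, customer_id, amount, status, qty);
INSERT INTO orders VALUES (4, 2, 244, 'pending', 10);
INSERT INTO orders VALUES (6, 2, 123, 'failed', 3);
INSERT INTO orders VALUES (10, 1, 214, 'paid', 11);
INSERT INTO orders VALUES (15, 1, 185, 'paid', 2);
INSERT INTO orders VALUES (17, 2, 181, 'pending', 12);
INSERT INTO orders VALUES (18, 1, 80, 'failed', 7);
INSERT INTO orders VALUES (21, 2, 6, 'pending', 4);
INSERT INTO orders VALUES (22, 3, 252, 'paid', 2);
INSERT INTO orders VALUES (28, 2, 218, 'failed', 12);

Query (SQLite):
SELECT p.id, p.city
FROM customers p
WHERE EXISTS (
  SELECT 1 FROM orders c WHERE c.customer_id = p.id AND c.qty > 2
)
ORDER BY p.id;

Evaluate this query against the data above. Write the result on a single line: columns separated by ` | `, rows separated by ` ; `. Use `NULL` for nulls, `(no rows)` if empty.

1 | Lima ; 2 | Oslo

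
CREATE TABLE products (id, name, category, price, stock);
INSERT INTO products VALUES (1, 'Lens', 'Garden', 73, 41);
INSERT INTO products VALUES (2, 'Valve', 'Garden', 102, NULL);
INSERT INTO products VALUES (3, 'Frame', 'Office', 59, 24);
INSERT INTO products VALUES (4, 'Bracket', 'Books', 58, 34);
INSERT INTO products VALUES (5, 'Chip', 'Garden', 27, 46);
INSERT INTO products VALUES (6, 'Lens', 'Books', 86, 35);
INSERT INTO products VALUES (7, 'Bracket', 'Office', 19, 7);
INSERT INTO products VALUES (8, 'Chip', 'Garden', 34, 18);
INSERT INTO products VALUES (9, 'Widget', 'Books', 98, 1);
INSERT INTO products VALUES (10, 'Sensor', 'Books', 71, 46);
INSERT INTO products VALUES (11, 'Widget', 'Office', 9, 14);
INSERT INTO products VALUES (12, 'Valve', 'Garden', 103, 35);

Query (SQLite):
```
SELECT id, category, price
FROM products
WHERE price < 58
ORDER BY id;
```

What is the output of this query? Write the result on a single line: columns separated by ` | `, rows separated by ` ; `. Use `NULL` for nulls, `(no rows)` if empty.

5 | Garden | 27 ; 7 | Office | 19 ; 8 | Garden | 34 ; 11 | Office | 9

price < 58: ids {5, 7, 8, 11}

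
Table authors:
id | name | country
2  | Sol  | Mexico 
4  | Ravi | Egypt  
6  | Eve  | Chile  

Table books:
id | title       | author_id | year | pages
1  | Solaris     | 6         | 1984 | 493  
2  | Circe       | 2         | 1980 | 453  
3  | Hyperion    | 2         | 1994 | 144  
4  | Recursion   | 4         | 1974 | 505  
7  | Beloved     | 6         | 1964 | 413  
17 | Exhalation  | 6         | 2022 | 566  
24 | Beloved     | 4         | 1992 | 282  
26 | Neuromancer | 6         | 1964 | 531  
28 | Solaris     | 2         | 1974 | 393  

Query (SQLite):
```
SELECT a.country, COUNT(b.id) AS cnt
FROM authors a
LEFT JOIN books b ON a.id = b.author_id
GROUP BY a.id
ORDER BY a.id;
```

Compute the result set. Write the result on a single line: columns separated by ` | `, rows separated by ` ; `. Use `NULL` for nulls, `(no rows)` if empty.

LEFT JOIN keeps every authors row; unmatched ones get NULL for books columns.
Group by authors.id and compute COUNT(b.id). COUNT(col) of an all-NULL group is 0.
  2: ids {2, 3, 28} → COUNT(b.id)=3
  4: ids {4, 24} → COUNT(b.id)=2
  6: ids {1, 7, 17, 26} → COUNT(b.id)=4

Mexico | 3 ; Egypt | 2 ; Chile | 4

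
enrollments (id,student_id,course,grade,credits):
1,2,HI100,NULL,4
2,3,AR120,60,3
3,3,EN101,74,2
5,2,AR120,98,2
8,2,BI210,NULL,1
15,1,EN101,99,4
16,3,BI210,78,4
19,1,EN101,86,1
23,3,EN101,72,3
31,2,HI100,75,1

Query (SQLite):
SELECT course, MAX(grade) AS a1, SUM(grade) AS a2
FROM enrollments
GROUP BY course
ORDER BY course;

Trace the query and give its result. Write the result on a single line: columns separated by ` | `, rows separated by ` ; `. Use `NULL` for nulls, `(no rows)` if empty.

Group enrollments by course.
Per group compute: MAX(grade), SUM(grade).
  AR120: ids {2, 5} → MAX(grade)=98, SUM(grade)=158
  BI210: ids {8, 16} → MAX(grade)=78, SUM(grade)=78
  EN101: ids {3, 15, 19, 23} → MAX(grade)=99, SUM(grade)=331
  HI100: ids {1, 31} → MAX(grade)=75, SUM(grade)=75

AR120 | 98 | 158 ; BI210 | 78 | 78 ; EN101 | 99 | 331 ; HI100 | 75 | 75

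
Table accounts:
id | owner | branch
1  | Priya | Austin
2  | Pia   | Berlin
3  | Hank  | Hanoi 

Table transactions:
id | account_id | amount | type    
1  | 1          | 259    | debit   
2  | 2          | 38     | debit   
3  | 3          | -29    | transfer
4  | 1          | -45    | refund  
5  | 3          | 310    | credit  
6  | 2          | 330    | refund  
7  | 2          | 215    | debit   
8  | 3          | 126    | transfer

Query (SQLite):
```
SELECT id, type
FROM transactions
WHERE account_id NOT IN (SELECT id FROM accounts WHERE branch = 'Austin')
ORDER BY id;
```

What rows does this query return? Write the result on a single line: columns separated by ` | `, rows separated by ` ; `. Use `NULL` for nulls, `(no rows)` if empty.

2 | debit ; 3 | transfer ; 5 | credit ; 6 | refund ; 7 | debit ; 8 | transfer

Inner query: accounts.id where branch = 'Austin'.
Outer: keep transactions rows whose account_id is not in that set.
Inner query → {1}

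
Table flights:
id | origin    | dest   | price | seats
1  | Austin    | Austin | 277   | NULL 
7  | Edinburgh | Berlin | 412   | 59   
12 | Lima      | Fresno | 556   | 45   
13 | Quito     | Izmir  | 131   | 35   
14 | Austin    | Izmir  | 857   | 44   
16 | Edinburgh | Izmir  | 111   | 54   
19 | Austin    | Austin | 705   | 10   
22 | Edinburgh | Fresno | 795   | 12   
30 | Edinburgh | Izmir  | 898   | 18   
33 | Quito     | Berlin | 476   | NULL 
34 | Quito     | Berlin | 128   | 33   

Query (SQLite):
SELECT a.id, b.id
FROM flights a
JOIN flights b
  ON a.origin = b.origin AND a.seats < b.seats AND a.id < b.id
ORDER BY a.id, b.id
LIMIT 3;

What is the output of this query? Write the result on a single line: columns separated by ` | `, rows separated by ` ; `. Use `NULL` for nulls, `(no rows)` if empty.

Pairs (a,b) with same origin, a.seats < b.seats, a.id < b.id.
origin groups: Austin:{1,14,19} Edinburgh:{7,16,22,30} Lima:{12} Quito:{13,33,34}
Ordered by (a.id, b.id); first 3.

22 | 30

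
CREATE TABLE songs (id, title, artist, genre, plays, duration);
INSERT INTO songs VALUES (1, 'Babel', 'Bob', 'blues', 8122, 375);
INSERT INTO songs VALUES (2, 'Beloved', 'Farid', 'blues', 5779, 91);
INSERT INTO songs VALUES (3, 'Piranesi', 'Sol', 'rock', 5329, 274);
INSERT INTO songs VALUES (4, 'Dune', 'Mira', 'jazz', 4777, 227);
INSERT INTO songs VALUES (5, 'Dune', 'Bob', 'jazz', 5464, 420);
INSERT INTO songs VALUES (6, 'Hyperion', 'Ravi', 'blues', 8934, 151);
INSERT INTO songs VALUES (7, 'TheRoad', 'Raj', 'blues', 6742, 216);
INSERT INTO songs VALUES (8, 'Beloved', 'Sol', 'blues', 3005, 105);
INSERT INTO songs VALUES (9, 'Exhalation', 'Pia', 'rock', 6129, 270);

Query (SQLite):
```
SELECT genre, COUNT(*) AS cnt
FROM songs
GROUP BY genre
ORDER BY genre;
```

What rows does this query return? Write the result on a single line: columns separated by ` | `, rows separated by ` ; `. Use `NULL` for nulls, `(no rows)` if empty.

Partition songs by genre; compute COUNT(*) within each group.
  blues: ids {1, 2, 6, 7, 8} → COUNT(*)=5
  jazz: ids {4, 5} → COUNT(*)=2
  rock: ids {3, 9} → COUNT(*)=2

blues | 5 ; jazz | 2 ; rock | 2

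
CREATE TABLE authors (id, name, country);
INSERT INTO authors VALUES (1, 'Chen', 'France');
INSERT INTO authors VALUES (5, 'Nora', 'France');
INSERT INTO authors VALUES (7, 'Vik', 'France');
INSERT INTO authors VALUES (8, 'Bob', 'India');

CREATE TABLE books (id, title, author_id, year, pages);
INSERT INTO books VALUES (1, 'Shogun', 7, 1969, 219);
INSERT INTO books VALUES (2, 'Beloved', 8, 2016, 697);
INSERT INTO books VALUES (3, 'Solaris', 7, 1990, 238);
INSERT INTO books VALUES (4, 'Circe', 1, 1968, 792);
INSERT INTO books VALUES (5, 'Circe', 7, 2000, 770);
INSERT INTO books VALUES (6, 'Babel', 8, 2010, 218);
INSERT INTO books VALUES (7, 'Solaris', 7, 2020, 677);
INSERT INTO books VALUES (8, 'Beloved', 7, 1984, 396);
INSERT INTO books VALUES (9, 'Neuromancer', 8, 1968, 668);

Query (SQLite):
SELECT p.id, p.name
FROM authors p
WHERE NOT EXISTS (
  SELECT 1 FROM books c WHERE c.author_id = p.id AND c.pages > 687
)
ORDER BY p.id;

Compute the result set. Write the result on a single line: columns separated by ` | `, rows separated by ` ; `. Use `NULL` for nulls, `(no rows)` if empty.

For each authors row, check whether any books with matching author_id has pages > 687.
Keep rows where that is false.

5 | Nora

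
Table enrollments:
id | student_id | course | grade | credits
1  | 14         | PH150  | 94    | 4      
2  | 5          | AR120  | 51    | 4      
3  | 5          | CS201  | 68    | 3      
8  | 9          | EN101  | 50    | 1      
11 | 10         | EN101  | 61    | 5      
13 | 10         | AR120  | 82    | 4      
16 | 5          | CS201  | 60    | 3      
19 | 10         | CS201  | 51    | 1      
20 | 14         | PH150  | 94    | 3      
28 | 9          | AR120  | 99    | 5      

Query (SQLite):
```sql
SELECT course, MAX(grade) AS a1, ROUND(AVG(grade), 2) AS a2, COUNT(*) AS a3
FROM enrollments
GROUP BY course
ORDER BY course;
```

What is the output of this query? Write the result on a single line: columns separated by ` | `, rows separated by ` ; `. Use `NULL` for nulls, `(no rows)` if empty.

Group enrollments by course.
Per group compute: MAX(grade), ROUND(AVG(grade), 2), COUNT(*).
  AR120: ids {2, 13, 28} → MAX(grade)=99, ROUND(AVG(grade), 2)=77.33, COUNT(*)=3
  CS201: ids {3, 16, 19} → MAX(grade)=68, ROUND(AVG(grade), 2)=59.67, COUNT(*)=3
  EN101: ids {8, 11} → MAX(grade)=61, ROUND(AVG(grade), 2)=55.5, COUNT(*)=2
  PH150: ids {1, 20} → MAX(grade)=94, ROUND(AVG(grade), 2)=94, COUNT(*)=2

AR120 | 99 | 77.33 | 3 ; CS201 | 68 | 59.67 | 3 ; EN101 | 61 | 55.5 | 2 ; PH150 | 94 | 94 | 2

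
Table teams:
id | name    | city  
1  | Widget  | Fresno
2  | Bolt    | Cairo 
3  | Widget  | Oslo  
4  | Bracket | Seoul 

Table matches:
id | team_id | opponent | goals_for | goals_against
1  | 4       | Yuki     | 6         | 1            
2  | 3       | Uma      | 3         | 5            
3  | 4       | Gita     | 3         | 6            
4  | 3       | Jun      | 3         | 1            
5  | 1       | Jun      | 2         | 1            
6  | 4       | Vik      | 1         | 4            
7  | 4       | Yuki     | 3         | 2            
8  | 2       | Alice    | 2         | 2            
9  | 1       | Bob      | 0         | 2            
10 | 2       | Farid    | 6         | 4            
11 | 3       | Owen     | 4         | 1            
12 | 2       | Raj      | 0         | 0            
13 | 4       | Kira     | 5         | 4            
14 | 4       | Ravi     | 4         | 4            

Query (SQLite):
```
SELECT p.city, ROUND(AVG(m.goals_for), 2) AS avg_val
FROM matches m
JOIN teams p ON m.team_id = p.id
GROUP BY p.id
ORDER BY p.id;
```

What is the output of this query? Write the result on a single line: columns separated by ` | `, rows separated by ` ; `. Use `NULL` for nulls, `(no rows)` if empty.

Join each matches row to its teams via team_id.
Group joined rows by teams.id; compute ROUND(AVG(m.goals_for), 2) per group.
  1: ids {5, 9} → ROUND(AVG(m.goals_for), 2)=1
  2: ids {8, 10, 12} → ROUND(AVG(m.goals_for), 2)=2.67
  3: ids {2, 4, 11} → ROUND(AVG(m.goals_for), 2)=3.33
  4: ids {1, 3, 6, 7, 13, 14} → ROUND(AVG(m.goals_for), 2)=3.67

Fresno | 1 ; Cairo | 2.67 ; Oslo | 3.33 ; Seoul | 3.67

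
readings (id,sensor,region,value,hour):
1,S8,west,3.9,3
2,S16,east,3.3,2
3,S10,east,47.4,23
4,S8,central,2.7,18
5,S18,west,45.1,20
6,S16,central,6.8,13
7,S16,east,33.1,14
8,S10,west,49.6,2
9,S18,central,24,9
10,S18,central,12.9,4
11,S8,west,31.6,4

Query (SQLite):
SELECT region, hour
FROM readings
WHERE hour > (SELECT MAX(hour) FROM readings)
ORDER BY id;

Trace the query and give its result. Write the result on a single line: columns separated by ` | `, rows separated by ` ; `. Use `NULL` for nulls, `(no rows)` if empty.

Scalar subquery: MAX(hour) over all readings rows = 23.
Keep rows where hour > that value.

(no rows)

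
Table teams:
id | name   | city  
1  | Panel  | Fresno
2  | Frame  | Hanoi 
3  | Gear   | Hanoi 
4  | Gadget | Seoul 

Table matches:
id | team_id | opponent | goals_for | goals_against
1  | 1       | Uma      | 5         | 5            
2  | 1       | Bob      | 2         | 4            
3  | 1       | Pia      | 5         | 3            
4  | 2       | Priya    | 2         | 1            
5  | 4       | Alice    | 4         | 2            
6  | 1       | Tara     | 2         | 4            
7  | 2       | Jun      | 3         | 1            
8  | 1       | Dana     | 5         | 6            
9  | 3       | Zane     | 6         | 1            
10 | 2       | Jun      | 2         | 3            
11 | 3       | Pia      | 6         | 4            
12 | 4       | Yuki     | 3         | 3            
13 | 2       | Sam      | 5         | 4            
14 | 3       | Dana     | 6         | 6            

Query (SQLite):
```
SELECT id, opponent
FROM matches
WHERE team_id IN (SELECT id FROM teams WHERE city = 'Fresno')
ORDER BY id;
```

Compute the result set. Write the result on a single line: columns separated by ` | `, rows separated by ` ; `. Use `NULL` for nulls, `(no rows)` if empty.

Inner query: teams.id where city = 'Fresno'.
Outer: keep matches rows whose team_id is in that set.
Inner query → {1}

1 | Uma ; 2 | Bob ; 3 | Pia ; 6 | Tara ; 8 | Dana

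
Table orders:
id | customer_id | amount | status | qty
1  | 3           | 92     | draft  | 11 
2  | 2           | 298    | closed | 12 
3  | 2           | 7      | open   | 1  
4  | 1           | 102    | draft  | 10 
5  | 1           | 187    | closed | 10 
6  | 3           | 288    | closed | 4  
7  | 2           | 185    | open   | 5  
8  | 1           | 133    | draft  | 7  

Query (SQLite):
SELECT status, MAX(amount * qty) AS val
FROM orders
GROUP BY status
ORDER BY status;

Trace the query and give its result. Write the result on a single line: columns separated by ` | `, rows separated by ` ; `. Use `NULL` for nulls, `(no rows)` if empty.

For each row compute amount * qty.
Group by status; take MAX of the expression per group.
  closed: ids {2, 5, 6} → MAX(amount * qty)=3576
  draft: ids {1, 4, 8} → MAX(amount * qty)=1020
  open: ids {3, 7} → MAX(amount * qty)=925

closed | 3576 ; draft | 1020 ; open | 925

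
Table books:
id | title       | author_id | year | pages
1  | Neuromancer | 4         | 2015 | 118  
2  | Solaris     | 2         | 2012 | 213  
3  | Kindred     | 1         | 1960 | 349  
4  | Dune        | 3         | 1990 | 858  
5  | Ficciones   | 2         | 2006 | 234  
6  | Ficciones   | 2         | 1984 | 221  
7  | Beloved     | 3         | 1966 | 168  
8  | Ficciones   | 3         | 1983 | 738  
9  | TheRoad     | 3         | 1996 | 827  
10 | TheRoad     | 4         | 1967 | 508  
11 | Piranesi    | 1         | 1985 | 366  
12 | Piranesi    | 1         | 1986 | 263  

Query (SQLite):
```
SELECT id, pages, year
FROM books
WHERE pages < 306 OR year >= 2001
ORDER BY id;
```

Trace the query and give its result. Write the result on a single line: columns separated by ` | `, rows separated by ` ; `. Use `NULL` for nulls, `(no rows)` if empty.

1 | 118 | 2015 ; 2 | 213 | 2012 ; 5 | 234 | 2006 ; 6 | 221 | 1984 ; 7 | 168 | 1966 ; 12 | 263 | 1986

pages < 306: ids {1, 2, 5, 6, 7, 12}
year >= 2001: ids {1, 2, 5}
Combine with OR.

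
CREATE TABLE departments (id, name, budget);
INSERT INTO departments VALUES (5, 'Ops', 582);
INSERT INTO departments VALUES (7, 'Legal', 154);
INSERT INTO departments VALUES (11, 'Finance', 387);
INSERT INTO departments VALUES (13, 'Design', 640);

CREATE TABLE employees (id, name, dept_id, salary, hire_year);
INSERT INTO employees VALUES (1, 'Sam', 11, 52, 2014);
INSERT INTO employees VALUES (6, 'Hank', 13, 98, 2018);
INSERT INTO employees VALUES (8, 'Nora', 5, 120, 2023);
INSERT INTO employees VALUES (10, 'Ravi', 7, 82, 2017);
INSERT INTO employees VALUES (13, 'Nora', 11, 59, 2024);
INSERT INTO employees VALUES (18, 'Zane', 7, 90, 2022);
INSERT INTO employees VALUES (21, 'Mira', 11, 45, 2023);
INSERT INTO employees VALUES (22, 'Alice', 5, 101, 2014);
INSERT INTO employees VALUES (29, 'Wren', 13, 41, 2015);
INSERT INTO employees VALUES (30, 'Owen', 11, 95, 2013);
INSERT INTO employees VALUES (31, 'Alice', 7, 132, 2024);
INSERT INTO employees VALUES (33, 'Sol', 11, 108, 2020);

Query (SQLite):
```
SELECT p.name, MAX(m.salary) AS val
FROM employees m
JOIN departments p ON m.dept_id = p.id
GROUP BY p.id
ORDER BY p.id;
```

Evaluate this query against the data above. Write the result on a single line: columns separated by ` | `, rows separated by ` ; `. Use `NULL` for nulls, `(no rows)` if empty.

Ops | 120 ; Legal | 132 ; Finance | 108 ; Design | 98

Join each employees row to its departments via dept_id.
Group joined rows by departments.id; compute MAX(m.salary) per group.
  5: ids {8, 22} → MAX(m.salary)=120
  7: ids {10, 18, 31} → MAX(m.salary)=132
  11: ids {1, 13, 21, 30, 33} → MAX(m.salary)=108
  13: ids {6, 29} → MAX(m.salary)=98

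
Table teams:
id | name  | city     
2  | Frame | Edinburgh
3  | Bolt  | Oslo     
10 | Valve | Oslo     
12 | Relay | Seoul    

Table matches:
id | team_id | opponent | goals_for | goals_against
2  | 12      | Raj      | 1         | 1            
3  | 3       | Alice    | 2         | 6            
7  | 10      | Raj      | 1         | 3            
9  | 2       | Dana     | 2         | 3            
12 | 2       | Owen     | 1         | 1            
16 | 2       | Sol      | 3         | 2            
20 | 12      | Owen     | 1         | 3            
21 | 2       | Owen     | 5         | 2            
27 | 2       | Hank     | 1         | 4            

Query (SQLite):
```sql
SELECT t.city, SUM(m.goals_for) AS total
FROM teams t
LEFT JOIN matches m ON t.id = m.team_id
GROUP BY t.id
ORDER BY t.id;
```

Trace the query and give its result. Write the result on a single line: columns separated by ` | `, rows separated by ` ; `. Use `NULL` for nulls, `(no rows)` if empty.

LEFT JOIN keeps every teams row; unmatched ones get NULL for matches columns.
Group by teams.id and compute SUM(m.goals_for). SUM over an all-NULL group is NULL.
  2: ids {9, 12, 16, 21, 27} → SUM(m.goals_for)=12
  3: ids {3} → SUM(m.goals_for)=2
  10: ids {7} → SUM(m.goals_for)=1
  12: ids {2, 20} → SUM(m.goals_for)=2

Edinburgh | 12 ; Oslo | 2 ; Oslo | 1 ; Seoul | 2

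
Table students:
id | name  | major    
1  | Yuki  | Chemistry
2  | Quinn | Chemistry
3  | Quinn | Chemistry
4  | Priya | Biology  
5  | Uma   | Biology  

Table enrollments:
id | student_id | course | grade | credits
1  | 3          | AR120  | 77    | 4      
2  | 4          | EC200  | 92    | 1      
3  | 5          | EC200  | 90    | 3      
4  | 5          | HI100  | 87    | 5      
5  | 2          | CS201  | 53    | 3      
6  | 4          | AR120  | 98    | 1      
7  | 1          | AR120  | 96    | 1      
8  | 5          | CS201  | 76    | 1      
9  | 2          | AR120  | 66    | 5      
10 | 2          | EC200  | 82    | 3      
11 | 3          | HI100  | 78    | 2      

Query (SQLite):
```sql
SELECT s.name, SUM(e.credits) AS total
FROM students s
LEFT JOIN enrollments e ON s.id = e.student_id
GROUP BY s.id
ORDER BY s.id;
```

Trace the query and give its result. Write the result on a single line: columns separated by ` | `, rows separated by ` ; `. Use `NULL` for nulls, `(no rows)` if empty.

Yuki | 1 ; Quinn | 11 ; Quinn | 6 ; Priya | 2 ; Uma | 9

LEFT JOIN keeps every students row; unmatched ones get NULL for enrollments columns.
Group by students.id and compute SUM(e.credits). SUM over an all-NULL group is NULL.
  1: ids {7} → SUM(e.credits)=1
  2: ids {5, 9, 10} → SUM(e.credits)=11
  3: ids {1, 11} → SUM(e.credits)=6
  4: ids {2, 6} → SUM(e.credits)=2
  5: ids {3, 4, 8} → SUM(e.credits)=9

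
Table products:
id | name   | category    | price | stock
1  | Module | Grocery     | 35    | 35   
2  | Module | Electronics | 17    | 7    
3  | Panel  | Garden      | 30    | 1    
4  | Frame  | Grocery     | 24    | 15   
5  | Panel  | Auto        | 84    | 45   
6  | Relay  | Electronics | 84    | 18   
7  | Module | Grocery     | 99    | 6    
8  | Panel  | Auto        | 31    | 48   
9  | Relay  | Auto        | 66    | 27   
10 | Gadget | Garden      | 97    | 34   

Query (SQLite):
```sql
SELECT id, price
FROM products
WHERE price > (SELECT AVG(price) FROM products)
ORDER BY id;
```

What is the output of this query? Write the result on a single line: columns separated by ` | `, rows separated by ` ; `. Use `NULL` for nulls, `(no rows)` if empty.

5 | 84 ; 6 | 84 ; 7 | 99 ; 9 | 66 ; 10 | 97

Scalar subquery: AVG(price) over all products rows = 56.7.
Keep rows where price > that value.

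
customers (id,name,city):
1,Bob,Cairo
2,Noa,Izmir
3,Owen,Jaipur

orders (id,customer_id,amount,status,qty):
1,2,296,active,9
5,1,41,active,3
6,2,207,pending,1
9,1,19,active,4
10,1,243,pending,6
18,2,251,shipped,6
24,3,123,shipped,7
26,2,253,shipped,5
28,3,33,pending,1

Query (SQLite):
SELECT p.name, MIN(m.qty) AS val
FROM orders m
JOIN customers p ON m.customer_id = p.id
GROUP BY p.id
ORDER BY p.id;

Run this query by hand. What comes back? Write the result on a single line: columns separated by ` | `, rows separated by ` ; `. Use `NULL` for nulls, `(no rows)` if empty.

Join each orders row to its customers via customer_id.
Group joined rows by customers.id; compute MIN(m.qty) per group.
  1: ids {5, 9, 10} → MIN(m.qty)=3
  2: ids {1, 6, 18, 26} → MIN(m.qty)=1
  3: ids {24, 28} → MIN(m.qty)=1

Bob | 3 ; Noa | 1 ; Owen | 1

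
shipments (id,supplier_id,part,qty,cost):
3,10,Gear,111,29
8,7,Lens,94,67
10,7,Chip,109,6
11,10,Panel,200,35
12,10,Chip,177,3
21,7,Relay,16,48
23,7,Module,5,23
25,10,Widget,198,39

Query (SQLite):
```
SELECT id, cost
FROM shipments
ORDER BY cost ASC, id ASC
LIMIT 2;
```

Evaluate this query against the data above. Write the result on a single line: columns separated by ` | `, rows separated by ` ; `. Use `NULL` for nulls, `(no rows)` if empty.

12 | 3 ; 10 | 6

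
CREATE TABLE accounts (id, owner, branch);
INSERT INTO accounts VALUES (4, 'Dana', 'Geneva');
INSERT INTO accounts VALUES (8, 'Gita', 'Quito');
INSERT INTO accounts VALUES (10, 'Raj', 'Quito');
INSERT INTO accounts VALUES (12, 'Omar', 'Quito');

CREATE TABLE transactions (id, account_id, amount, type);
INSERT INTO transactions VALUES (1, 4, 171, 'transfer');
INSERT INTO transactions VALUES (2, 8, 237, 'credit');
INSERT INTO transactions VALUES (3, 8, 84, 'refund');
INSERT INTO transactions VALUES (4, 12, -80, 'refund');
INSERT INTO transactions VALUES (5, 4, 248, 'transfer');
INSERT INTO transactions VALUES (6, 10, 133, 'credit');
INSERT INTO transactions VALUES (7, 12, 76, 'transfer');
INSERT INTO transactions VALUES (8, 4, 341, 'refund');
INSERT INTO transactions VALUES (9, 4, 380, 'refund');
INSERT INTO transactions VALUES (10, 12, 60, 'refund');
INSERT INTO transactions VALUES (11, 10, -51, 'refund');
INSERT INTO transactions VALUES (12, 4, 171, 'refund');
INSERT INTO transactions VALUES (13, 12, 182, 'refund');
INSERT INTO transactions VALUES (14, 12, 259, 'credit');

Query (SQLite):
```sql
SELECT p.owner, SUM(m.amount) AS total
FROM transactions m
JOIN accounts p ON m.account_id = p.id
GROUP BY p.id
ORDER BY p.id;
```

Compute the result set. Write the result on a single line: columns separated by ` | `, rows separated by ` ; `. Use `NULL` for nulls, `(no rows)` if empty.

Join each transactions row to its accounts via account_id.
Group joined rows by accounts.id; compute SUM(m.amount) per group.
  4: ids {1, 5, 8, 9, 12} → SUM(m.amount)=1311
  8: ids {2, 3} → SUM(m.amount)=321
  10: ids {6, 11} → SUM(m.amount)=82
  12: ids {4, 7, 10, 13, 14} → SUM(m.amount)=497

Dana | 1311 ; Gita | 321 ; Raj | 82 ; Omar | 497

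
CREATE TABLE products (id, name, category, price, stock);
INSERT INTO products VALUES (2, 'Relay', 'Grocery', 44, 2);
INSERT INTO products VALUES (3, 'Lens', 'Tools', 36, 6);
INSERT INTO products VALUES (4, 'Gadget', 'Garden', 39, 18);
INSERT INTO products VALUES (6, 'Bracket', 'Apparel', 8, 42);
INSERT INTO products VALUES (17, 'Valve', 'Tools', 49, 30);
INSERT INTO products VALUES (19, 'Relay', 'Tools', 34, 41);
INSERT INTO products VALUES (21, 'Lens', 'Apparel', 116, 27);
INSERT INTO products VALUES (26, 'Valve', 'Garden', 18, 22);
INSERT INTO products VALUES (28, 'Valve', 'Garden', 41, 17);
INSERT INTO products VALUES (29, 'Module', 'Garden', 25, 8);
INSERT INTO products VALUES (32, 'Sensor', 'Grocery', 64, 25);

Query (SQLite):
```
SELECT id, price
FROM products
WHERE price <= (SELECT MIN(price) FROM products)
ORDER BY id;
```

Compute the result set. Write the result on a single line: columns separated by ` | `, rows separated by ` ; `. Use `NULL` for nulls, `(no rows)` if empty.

6 | 8

Scalar subquery: MIN(price) over all products rows = 8.
Keep rows where price <= that value.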